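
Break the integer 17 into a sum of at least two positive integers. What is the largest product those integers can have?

Let P[k] be the best product for length k (with at least one cut). For each first piece i, the rest contributes max(k−i, P[k−i]).
P[2] = 1·max(1,0) = 1·1 = 1
P[3] = 1·max(2,1) = 1·2 = 2
P[4] = 2·max(2,1) = 2·2 = 4
P[5] = 2·max(3,2) = 2·3 = 6
P[6] = 3·max(3,2) = 3·3 = 9
P[7] = 2·max(5,6) = 2·6 = 12
P[8] = 2·max(6,9) = 2·9 = 18
P[9] = 3·max(6,9) = 3·9 = 27
P[10] = 2·max(8,18) = 2·18 = 36
P[11] = 2·max(9,27) = 2·27 = 54
P[12] = 3·max(9,27) = 3·27 = 81
P[13] = 2·max(11,54) = 2·54 = 108
P[14] = 2·max(12,81) = 2·81 = 162
P[15] = 3·max(12,81) = 3·81 = 243
P[16] = 2·max(14,162) = 2·162 = 324
P[17] = 2·max(15,243) = 2·243 = 486
One optimal split: 3 + 3 + 3 + 3 + 3 + 2; product 3·3·3·3·3·2 = 486.

486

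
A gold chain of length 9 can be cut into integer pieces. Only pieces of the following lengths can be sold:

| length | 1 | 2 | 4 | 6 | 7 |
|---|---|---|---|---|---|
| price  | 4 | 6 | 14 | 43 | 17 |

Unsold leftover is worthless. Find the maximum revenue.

55

Consider every possible first cut. f[k] is the best of p[i]+f[k−i] over all sellable i≤k.
f[1] = 4
f[2] = max(4+4, 6+0) = 8
f[3] = max(4+8, 6+4) = 12
f[4] = max(4+12, 6+8, 14+0) = 16
f[5] = max(4+16, 6+12, 14+4) = 20
f[6] = max(4+20, 6+16, 14+8, 43+0) = 43
f[7] = max(4+43, 6+20, 14+12, 43+4, 17+0) = 47
f[8] = max(4+47, 6+43, 14+16, 43+8, 17+4) = 51
f[9] = max(4+51, 6+47, 14+20, 43+12, 17+8) = 55
One optimal cutting: 6 + 1 + 1 + 1 → $55.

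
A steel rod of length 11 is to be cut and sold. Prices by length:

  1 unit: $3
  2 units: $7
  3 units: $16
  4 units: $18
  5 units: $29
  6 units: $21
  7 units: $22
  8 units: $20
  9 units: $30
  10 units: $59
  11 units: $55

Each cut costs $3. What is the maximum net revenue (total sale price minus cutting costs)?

Let net[k] be the best obtainable value from length k. For each k, try every first piece i and keep the best of price[i] + net[k−i] minus the 3 cut fee when i<k.
net[1] = 3
net[2] = 7
net[3] = 16
net[4] = 18
net[5] = 29
net[6] = 29  (first piece 1, then net[5]=29)
net[7] = 33  (first piece 2, then net[5]=29)
net[8] = 42  (first piece 3, then net[5]=29)
net[9] = 44  (first piece 4, then net[5]=29)
net[10] = 59
net[11] = 59  (first piece 1, then net[10]=59)
One optimal plan: pieces 10 + 1 (1 cut) → $62 − $3 = $59.

59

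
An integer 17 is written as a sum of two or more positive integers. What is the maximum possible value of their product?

486

Define f[k] = max over 1≤i<k of i · max(k−i, f[k−i]); the inner max lets the remainder stay uncut if that's better.
f[2] = 1*max(1,0) = 1*1 = 1
f[3] = 1*max(2,1) = 1*2 = 2
f[4] = 2*max(2,1) = 2*2 = 4
f[5] = 2*max(3,2) = 2*3 = 6
f[6] = 3*max(3,2) = 3*3 = 9
f[7] = 2*max(5,6) = 2*6 = 12
f[8] = 2*max(6,9) = 2*9 = 18
f[9] = 3*max(6,9) = 3*9 = 27
f[10] = 2*max(8,18) = 2*18 = 36
f[11] = 2*max(9,27) = 2*27 = 54
f[12] = 3*max(9,27) = 3*27 = 81
f[13] = 2*max(11,54) = 2*54 = 108
f[14] = 2*max(12,81) = 2*81 = 162
f[15] = 3*max(12,81) = 3*81 = 243
f[16] = 2*max(14,162) = 2*162 = 324
f[17] = 2*max(15,243) = 2*243 = 486
One optimal split: 3 + 3 + 3 + 3 + 3 + 2; product 3*3*3*3*3*2 = 486.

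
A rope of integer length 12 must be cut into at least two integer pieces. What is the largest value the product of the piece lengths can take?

81

Fill f[k] for k=2..12: at each k try every first piece i and multiply by the better of (k−i) uncut or f[k−i].
f[2] = 1*max(1,0) = 1*1 = 1
f[3] = 1*max(2,1) = 1*2 = 2
f[4] = 2*max(2,1) = 2*2 = 4
f[5] = 2*max(3,2) = 2*3 = 6
f[6] = 3*max(3,2) = 3*3 = 9
f[7] = 2*max(5,6) = 2*6 = 12
f[8] = 2*max(6,9) = 2*9 = 18
f[9] = 3*max(6,9) = 3*9 = 27
f[10] = 2*max(8,18) = 2*18 = 36
f[11] = 2*max(9,27) = 2*27 = 54
f[12] = 3*max(9,27) = 3*27 = 81
One optimal split: 3 + 3 + 3 + 3; product 3*3*3*3 = 81.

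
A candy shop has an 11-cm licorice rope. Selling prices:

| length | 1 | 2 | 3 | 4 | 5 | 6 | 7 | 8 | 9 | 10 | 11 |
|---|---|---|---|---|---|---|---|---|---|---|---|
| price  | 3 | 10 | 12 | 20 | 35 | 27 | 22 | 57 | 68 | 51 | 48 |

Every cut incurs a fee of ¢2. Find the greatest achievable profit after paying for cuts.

76

Let v[k] be the best obtainable value from length k. For each k, try every first piece i and keep the best of price[i] + v[k−i] minus the 2 cut fee when i<k.
v[1] = 3
v[2] = 10
v[3] = 12
v[4] = 20
v[5] = 35
v[6] = 36  (first piece 1, then v[5]=35)
v[7] = 43  (first piece 2, then v[5]=35)
v[8] = 57
v[9] = 68
v[10] = 69  (first piece 1, then v[9]=68)
v[11] = 76  (first piece 2, then v[9]=68)
One optimal plan: pieces 9 + 2 (1 cut) → ¢78 − ¢2 = ¢76.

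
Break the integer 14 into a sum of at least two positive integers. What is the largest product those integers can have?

Fill P[k] for k=2..14: at each k try every first piece i and multiply by the better of (k−i) uncut or P[k−i].
P[2] = 1×max(1,0) = 1×1 = 1
P[3] = 1×max(2,1) = 1×2 = 2
P[4] = 2×max(2,1) = 2×2 = 4
P[5] = 2×max(3,2) = 2×3 = 6
P[6] = 3×max(3,2) = 3×3 = 9
P[7] = 2×max(5,6) = 2×6 = 12
P[8] = 2×max(6,9) = 2×9 = 18
P[9] = 3×max(6,9) = 3×9 = 27
P[10] = 2×max(8,18) = 2×18 = 36
P[11] = 2×max(9,27) = 2×27 = 54
P[12] = 3×max(9,27) = 3×27 = 81
P[13] = 2×max(11,54) = 2×54 = 108
P[14] = 2×max(12,81) = 2×81 = 162
One optimal split: 3 + 3 + 3 + 3 + 2; product 3×3×3×3×2 = 162.

162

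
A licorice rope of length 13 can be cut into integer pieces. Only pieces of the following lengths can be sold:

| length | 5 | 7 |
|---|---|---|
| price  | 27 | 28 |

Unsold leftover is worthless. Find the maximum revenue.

55

Consider every possible first cut. best[k] is the best of p[i]+best[k−i] over all sellable i≤k.
best[1] = 0
best[2] = 0
best[3] = 0
best[4] = 0
best[5] = 27
best[6] = 27
best[7] = max(27+0, 28+0) = 28
best[8] = max(27+0, 28+0) = 28
best[9] = max(27+0, 28+0) = 28
best[10] = max(27+27, 28+0) = 54
best[11] = max(27+27, 28+0) = 54
best[12] = max(27+28, 28+27) = 55
best[13] = max(27+28, 28+27) = 55
One optimal cutting: pieces 7 + 5 with 1 cm of scrap → ¢55.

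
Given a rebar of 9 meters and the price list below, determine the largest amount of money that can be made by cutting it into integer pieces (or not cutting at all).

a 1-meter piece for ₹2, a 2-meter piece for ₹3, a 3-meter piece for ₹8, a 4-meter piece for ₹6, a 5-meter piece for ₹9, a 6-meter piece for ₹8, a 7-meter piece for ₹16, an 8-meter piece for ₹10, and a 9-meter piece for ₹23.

24

Build best[k] bottom-up: best[k] = max over allowed piece i of (p[i] + best[k−i]).
best[1] = 2
best[2] = max(2+2, 3+0) = 4
best[3] = max(2+4, 3+2, 8+0) = 8
best[4] = max(2+8, 3+4, 8+2, 6+0) = 10
best[5] = max(2+10, 3+8, 8+4, 6+2, 9+0) = 12
best[6] = max(2+12, 3+10, 8+8, 6+4, 9+2, 8+0) = 16
best[7] = max(2+16, 3+12, 8+10, …, 8+2, 16+0) = 18
best[8] = max(2+18, 3+16, 8+12, …, 16+2, 10+0) = 20
best[9] = max(2+20, 3+18, 8+16, …, 10+2, 23+0) = 24
One optimal cutting: 3 + 3 + 3 → ₹8 + ₹8 + ₹8 = ₹24.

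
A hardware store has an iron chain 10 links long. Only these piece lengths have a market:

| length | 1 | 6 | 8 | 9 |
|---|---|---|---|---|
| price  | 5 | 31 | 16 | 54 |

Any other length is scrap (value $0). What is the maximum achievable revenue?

Let r[k] be the best obtainable value from length k. For each k, try every first piece i and keep the best of price[i] + r[k−i].
r[1] = 5
r[2] = 10  (first piece 1, then r[1]=5)
r[3] = 15  (first piece 1, then r[2]=10)
r[4] = 20  (first piece 1, then r[3]=15)
r[5] = 25  (first piece 1, then r[4]=20)
r[6] = max(5+25, 31+0) = 31
r[7] = max(5+31, 31+5) = 36
r[8] = max(5+36, 31+10, 16+0) = 41
r[9] = max(5+41, 31+15, 16+5, 54+0) = 54
r[10] = max(5+54, 31+20, 16+10, 54+5) = 59
One optimal cutting: 9 + 1 → $59.

59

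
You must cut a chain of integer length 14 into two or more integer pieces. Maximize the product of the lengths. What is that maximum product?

162

Define prod[k] = max over 1≤i<k of i · max(k−i, prod[k−i]); the inner max lets the remainder stay uncut if that's better.
prod[2] = 1×max(1,0) = 1×1 = 1
prod[3] = max(1×2, 2×1) = 2
prod[4] = max(1×3, 2×2, 3×1) = 4
prod[5] = max(1×4, 2×3, 3×2, 4×1) = 6
prod[6] = max(1×6, 2×4, 3×3, 4×2, 5×1) = 9
prod[7] = max(1×9, 2×6, 3×4, 4×3, 5×2, 6×1) = 12
prod[8] = max(1×12, 2×9, 3×6, …, 6×2, 7×1) = 18
prod[9] = max(1×18, 2×12, 3×9, …, 7×2, 8×1) = 27
prod[10] = max(1×27, 2×18, 3×12, …, 8×2, 9×1) = 36
prod[11] = max(1×36, 2×27, 3×18, …, 9×2, 10×1) = 54
prod[12] = max(1×54, 2×36, 3×27, …, 10×2, 11×1) = 81
prod[13] = max(1×81, 2×54, 3×36, …, 11×2, 12×1) = 108
prod[14] = max(1×108, 2×81, 3×54, …, 12×2, 13×1) = 162
One optimal split: 3 + 3 + 3 + 3 + 2; product 3×3×3×3×2 = 162.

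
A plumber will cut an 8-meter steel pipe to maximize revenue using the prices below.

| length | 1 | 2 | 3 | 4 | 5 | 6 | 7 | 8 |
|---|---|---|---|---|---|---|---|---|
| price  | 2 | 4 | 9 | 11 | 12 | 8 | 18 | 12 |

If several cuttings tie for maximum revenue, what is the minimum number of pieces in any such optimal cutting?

Let r[k] be the best obtainable value from length k. For each k, try every first piece i and keep the best of price[i] + r[k−i].
r[1] = 2
r[2] = max(2+2, 4+0) = 4
r[3] = max(2+4, 4+2, 9+0) = 9
r[4] = max(2+9, 4+4, 9+2, 11+0) = 11
r[5] = max(2+11, 4+9, 9+4, 11+2, 12+0) = 13
r[6] = max(2+13, 4+11, 9+9, 11+4, 12+2, 8+0) = 18
r[7] = max(2+18, 4+13, 9+11, …, 8+2, 18+0) = 20
r[8] = max(2+20, 4+18, 9+13, …, 18+2, 12+0) = 22
Maximum revenue is $22.
Now minimize piece count subject to staying optimal: for each k, pieces[k] = 1 + min over i with p[i]+r[k−i]=r[k] of pieces[k−i].
pieces[5] = 2
pieces[6] = 2
pieces[7] = 2
pieces[8] = 2

2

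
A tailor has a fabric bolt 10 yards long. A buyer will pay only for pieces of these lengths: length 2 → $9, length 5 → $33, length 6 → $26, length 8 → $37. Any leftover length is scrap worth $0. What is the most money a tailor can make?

66

Build f[k] bottom-up: f[k] = max over allowed piece i of (p[i] + f[k−i]).
f[1] = 0
f[2] = 9
f[3] = 9
f[4] = 18  (first piece 2, then f[2]=9)
f[5] = 33
f[6] = 33
f[7] = 42  (first piece 2, then f[5]=33)
f[8] = 42
f[9] = 51  (first piece 2, then f[7]=42)
f[10] = 66  (first piece 5, then f[5]=33)
One optimal cutting: 5 + 5 → $66.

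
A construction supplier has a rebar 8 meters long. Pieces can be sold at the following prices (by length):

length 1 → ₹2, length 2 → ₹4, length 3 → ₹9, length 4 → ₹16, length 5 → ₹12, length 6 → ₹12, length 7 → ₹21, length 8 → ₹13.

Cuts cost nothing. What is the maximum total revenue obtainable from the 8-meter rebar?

Let R[k] be the best obtainable value from length k. For each k, try every first piece i and keep the best of price[i] + R[k−i].
R[1] = 2
R[2] = max(2+2, 4+0) = 4
R[3] = max(2+4, 4+2, 9+0) = 9
R[4] = max(2+9, 4+4, 9+2, 16+0) = 16
R[5] = max(2+16, 4+9, 9+4, 16+2, 12+0) = 18
R[6] = max(2+18, 4+16, 9+9, 16+4, 12+2, 12+0) = 20
R[7] = max(2+20, 4+18, 9+16, …, 12+2, 21+0) = 25
R[8] = max(2+25, 4+20, 9+18, …, 21+2, 13+0) = 32
One optimal cutting: 4 + 4 → ₹16 + ₹16 = ₹32.

32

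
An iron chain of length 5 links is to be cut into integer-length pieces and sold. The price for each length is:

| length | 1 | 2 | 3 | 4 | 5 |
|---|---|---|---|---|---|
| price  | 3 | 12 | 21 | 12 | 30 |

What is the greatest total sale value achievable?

33

Let best[k] be the best obtainable value from length k. For each k, try every first piece i and keep the best of price[i] + best[k−i].
best[1] = 3
best[2] = max(3+3, 12+0) = 12
best[3] = max(3+12, 12+3, 21+0) = 21
best[4] = max(3+21, 12+12, 21+3, 12+0) = 24
best[5] = max(3+24, 12+21, 21+12, 12+3, 30+0) = 33
One optimal cutting: 3 + 2 → $21 + $12 = $33.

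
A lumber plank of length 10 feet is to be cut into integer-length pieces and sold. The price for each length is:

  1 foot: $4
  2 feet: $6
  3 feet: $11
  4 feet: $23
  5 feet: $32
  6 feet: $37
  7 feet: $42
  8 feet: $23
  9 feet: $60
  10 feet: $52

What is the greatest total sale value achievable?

Build best[k] bottom-up: best[k] = max over allowed piece i of (p[i] + best[k−i]).
best[1] = 4
best[2] = 8  (first piece 1, then best[1]=4)
best[3] = 12  (first piece 1, then best[2]=8)
best[4] = 23
best[5] = 32
best[6] = 37
best[7] = 42
best[8] = 46  (first piece 1, then best[7]=42)
best[9] = 60
best[10] = 64  (first piece 1, then best[9]=60)
One optimal cutting: 9 + 1 → $60 + $4 = $64.

64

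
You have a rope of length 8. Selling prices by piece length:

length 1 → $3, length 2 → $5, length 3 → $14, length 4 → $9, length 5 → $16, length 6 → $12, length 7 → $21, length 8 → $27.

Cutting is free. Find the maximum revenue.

34

Consider every possible first cut. best[k] is the best of p[i]+best[k−i] over all sellable i≤k.
best[1] = 3
best[2] = max(3+3, 5+0) = 6
best[3] = max(3+6, 5+3, 14+0) = 14
best[4] = max(3+14, 5+6, 14+3, 9+0) = 17
best[5] = max(3+17, 5+14, 14+6, 9+3, 16+0) = 20
best[6] = max(3+20, 5+17, 14+14, 9+6, 16+3, 12+0) = 28
best[7] = max(3+28, 5+20, 14+17, …, 12+3, 21+0) = 31
best[8] = max(3+31, 5+28, 14+20, …, 21+3, 27+0) = 34
One optimal cutting: 3 + 3 + 1 + 1 → $14 + $14 + $3 + $3 = $34.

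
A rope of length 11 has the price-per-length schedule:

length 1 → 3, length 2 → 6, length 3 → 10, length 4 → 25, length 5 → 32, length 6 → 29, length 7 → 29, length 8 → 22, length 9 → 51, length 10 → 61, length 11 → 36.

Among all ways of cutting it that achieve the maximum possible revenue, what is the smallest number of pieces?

3

Consider every possible first cut. r[k] is the best of p[i]+r[k−i] over all sellable i≤k.
r[1] = 3
r[2] = max(3+3, 6+0) = 6
r[3] = max(3+6, 6+3, 10+0) = 10
r[4] = max(3+10, 6+6, 10+3, 25+0) = 25
r[5] = max(3+25, 6+10, 10+6, 25+3, 32+0) = 32
r[6] = max(3+32, 6+25, 10+10, 25+6, 32+3, 29+0) = 35
r[7] = max(3+35, 6+32, 10+25, …, 29+3, 29+0) = 38
r[8] = max(3+38, 6+35, 10+32, …, 29+3, 22+0) = 50
r[9] = max(3+50, 6+38, 10+35, …, 22+3, 51+0) = 57
r[10] = max(3+57, 6+50, 10+38, …, 51+3, 61+0) = 64
r[11] = max(3+64, 6+57, 10+50, …, 61+3, 36+0) = 67
Maximum revenue is 67.
Now minimize piece count subject to staying optimal: for each k, pieces[k] = 1 + min over i with p[i]+r[k−i]=r[k] of pieces[k−i].
pieces[8] = 2
pieces[9] = 2
pieces[10] = 2
pieces[11] = 3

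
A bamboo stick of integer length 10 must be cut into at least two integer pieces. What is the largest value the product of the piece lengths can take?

36

Define m[k] = max over 1≤i<k of i · max(k−i, m[k−i]); the inner max lets the remainder stay uncut if that's better.
m[2] = 1×max(1,0) = 1×1 = 1
m[3] = max(1×2, 2×1) = 2
m[4] = max(1×3, 2×2, 3×1) = 4
m[5] = max(1×4, 2×3, 3×2, 4×1) = 6
m[6] = max(1×6, 2×4, 3×3, 4×2, 5×1) = 9
m[7] = max(1×9, 2×6, 3×4, 4×3, 5×2, 6×1) = 12
m[8] = max(1×12, 2×9, 3×6, …, 6×2, 7×1) = 18
m[9] = max(1×18, 2×12, 3×9, …, 7×2, 8×1) = 27
m[10] = max(1×27, 2×18, 3×12, …, 8×2, 9×1) = 36
One optimal split: 3 + 3 + 2 + 2; product 3×3×2×2 = 36.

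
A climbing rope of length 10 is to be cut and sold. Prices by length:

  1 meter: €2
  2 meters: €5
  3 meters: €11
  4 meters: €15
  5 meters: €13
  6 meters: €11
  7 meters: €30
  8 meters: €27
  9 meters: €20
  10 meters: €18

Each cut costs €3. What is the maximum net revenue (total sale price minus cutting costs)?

Build net[k] bottom-up: net[k] = max over allowed piece i of (p[i] + net[k−i]) − 3 per cut.
net[1] = 2
net[2] = 5
net[3] = 11
net[4] = 15
net[5] = 14  (first piece 1, then net[4]=15)
net[6] = 19  (first piece 3, then net[3]=11)
net[7] = 30
net[8] = 29  (first piece 1, then net[7]=30)
net[9] = 32  (first piece 2, then net[7]=30)
net[10] = 38  (first piece 3, then net[7]=30)
One optimal plan: pieces 7 + 3 (1 cut) → €41 − €3 = €38.

38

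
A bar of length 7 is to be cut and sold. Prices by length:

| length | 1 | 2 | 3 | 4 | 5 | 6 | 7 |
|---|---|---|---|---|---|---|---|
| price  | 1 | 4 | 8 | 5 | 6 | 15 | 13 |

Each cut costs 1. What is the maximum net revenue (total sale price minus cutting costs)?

15

Consider every possible first cut. v[k] is the best of p[i]+v[k−i] over all sellable i≤k, charging 1 whenever i<k.
v[1] = 1
v[2] = max(1+1-1, 4+0) = 4
v[3] = max(1+4-1, 4+1-1, 8+0) = 8
v[4] = max(1+8-1, 4+4-1, 8+1-1, 5+0) = 8
v[5] = max(1+8-1, 4+8-1, 8+4-1, 5+1-1, 6+0) = 11
v[6] = max(1+11-1, 4+8-1, 8+8-1, 5+4-1, 6+1-1, 15+0) = 15
v[7] = max(1+15-1, 4+11-1, 8+8-1, …, 15+1-1, 13+0) = 15
One optimal plan: pieces 3 + 3 + 1 (2 cuts) → 17 − 2 = 15.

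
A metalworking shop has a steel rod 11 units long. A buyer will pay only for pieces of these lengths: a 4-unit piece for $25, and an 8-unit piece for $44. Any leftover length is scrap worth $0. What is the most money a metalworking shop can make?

50

Consider every possible first cut. f[k] is the best of p[i]+f[k−i] over all sellable i≤k.
f[1] = 0
f[2] = 0
f[3] = 0
f[4] = 25
f[5] = 25
f[6] = 25
f[7] = 25
f[8] = max(25+25, 44+0) = 50
f[9] = max(25+25, 44+0) = 50
f[10] = max(25+25, 44+0) = 50
f[11] = max(25+25, 44+0) = 50
One optimal cutting: pieces 4 + 4 with 3 units of scrap → $50.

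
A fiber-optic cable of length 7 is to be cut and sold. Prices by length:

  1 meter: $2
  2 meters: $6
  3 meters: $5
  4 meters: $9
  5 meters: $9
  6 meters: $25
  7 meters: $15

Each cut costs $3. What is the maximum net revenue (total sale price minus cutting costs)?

24

Consider every possible first cut. net[k] is the best of p[i]+net[k−i] over all sellable i≤k, charging 3 whenever i<k.
net[1] = 2
net[2] = 6
net[3] = 5  (first piece 1, then net[2]=6)
net[4] = 9  (first piece 2, then net[2]=6)
net[5] = 9
net[6] = 25
net[7] = 24  (first piece 1, then net[6]=25)
One optimal plan: pieces 6 + 1 (1 cut) → $27 − $3 = $24.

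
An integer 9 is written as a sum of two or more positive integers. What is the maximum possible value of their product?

27

Let m[k] be the best product for length k (with at least one cut). For each first piece i, the rest contributes max(k−i, m[k−i]).
m[2] = 1·max(1,0) = 1·1 = 1
m[3] = 1·max(2,1) = 1·2 = 2
m[4] = 2·max(2,1) = 2·2 = 4
m[5] = 2·max(3,2) = 2·3 = 6
m[6] = 3·max(3,2) = 3·3 = 9
m[7] = 2·max(5,6) = 2·6 = 12
m[8] = 2·max(6,9) = 2·9 = 18
m[9] = 3·max(6,9) = 3·9 = 27
One optimal split: 3 + 3 + 3; product 3·3·3 = 27.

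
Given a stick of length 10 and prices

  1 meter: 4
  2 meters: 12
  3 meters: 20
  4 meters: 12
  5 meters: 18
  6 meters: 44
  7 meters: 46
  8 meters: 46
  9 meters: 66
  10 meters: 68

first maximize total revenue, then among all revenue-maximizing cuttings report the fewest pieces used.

Let r[k] be the best obtainable value from length k. For each k, try every first piece i and keep the best of price[i] + r[k−i].
r[1] = 4
r[2] = max(4+4, 12+0) = 12
r[3] = max(4+12, 12+4, 20+0) = 20
r[4] = max(4+20, 12+12, 20+4, 12+0) = 24
r[5] = max(4+24, 12+20, 20+12, 12+4, 18+0) = 32
r[6] = max(4+32, 12+24, 20+20, 12+12, 18+4, 44+0) = 44
r[7] = max(4+44, 12+32, 20+24, …, 44+4, 46+0) = 48
r[8] = max(4+48, 12+44, 20+32, …, 46+4, 46+0) = 56
r[9] = max(4+56, 12+48, 20+44, …, 46+4, 66+0) = 66
r[10] = max(4+66, 12+56, 20+48, …, 66+4, 68+0) = 70
Maximum revenue is 70.
Now minimize piece count subject to staying optimal: for each k, pieces[k] = 1 + min over i with p[i]+r[k−i]=r[k] of pieces[k−i].
pieces[7] = 2
pieces[8] = 2
pieces[9] = 1
pieces[10] = 2

2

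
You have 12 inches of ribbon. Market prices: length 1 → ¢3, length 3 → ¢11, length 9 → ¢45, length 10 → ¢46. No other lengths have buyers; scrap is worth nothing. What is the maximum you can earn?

Let best[k] be the best obtainable value from length k. For each k, try every first piece i and keep the best of price[i] + best[k−i].
best[1] = 3
best[2] = 6  (first piece 1, then best[1]=3)
best[3] = 11
best[4] = 14  (first piece 1, then best[3]=11)
best[5] = 17  (first piece 1, then best[4]=14)
best[6] = 22  (first piece 3, then best[3]=11)
best[7] = 25  (first piece 1, then best[6]=22)
best[8] = 28  (first piece 1, then best[7]=25)
best[9] = 45
best[10] = 48  (first piece 1, then best[9]=45)
best[11] = 51  (first piece 1, then best[10]=48)
best[12] = 56  (first piece 3, then best[9]=45)
One optimal cutting: 9 + 3 → ¢56.

56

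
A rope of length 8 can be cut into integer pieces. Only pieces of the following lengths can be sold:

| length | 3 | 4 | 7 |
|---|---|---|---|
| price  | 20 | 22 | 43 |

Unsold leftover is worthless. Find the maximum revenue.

Build best[k] bottom-up: best[k] = max over allowed piece i of (p[i] + best[k−i]).
best[1] = 0
best[2] = 0
best[3] = 20
best[4] = max(20+0, 22+0) = 22
best[5] = max(20+0, 22+0) = 22
best[6] = max(20+20, 22+0) = 40
best[7] = max(20+22, 22+20, 43+0) = 43
best[8] = max(20+22, 22+22, 43+0) = 44
One optimal cutting: 4 + 4 → €44.

44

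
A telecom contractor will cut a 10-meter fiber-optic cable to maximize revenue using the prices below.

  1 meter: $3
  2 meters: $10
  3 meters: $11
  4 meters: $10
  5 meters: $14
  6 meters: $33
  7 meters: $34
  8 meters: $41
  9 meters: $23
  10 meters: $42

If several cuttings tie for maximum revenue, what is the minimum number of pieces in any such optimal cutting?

Let r[k] be the best obtainable value from length k. For each k, try every first piece i and keep the best of price[i] + r[k−i].
r[1] = 3
r[2] = max(3+3, 10+0) = 10
r[3] = max(3+10, 10+3, 11+0) = 13
r[4] = max(3+13, 10+10, 11+3, 10+0) = 20
r[5] = max(3+20, 10+13, 11+10, 10+3, 14+0) = 23
r[6] = max(3+23, 10+20, 11+13, 10+10, 14+3, 33+0) = 33
r[7] = max(3+33, 10+23, 11+20, …, 33+3, 34+0) = 36
r[8] = max(3+36, 10+33, 11+23, …, 34+3, 41+0) = 43
r[9] = max(3+43, 10+36, 11+33, …, 41+3, 23+0) = 46
r[10] = max(3+46, 10+43, 11+36, …, 23+3, 42+0) = 53
Maximum revenue is $53.
Now minimize piece count subject to staying optimal: for each k, pieces[k] = 1 + min over i with p[i]+r[k−i]=r[k] of pieces[k−i].
pieces[7] = 2
pieces[8] = 2
pieces[9] = 3
pieces[10] = 3

3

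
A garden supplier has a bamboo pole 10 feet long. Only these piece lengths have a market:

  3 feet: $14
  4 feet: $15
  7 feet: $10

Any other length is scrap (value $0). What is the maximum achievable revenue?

43

Build best[k] bottom-up: best[k] = max over allowed piece i of (p[i] + best[k−i]).
best[1] = 0
best[2] = 0
best[3] = 14
best[4] = 15
best[5] = 15
best[6] = 28  (first piece 3, then best[3]=14)
best[7] = 29  (first piece 3, then best[4]=15)
best[8] = 30  (first piece 4, then best[4]=15)
best[9] = 42  (first piece 3, then best[6]=28)
best[10] = 43  (first piece 3, then best[7]=29)
One optimal cutting: 4 + 3 + 3 → $43.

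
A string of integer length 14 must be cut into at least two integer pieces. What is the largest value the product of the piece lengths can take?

Define g[k] = max over 1≤i<k of i · max(k−i, g[k−i]); the inner max lets the remainder stay uncut if that's better.
Small cases: g[2]=1, g[3]=2, g[4]=4, g[5]=6, g[6]=9, g[7]=12, g[8]=18, g[9]=27.
g[10] = 2×max(8,18) = 2×18 = 36
g[11] = 2×max(9,27) = 2×27 = 54
g[12] = 3×max(9,27) = 3×27 = 81
g[13] = 2×max(11,54) = 2×54 = 108
g[14] = 2×max(12,81) = 2×81 = 162
One optimal split: 3 + 3 + 3 + 3 + 2; product 3×3×3×3×2 = 162.

162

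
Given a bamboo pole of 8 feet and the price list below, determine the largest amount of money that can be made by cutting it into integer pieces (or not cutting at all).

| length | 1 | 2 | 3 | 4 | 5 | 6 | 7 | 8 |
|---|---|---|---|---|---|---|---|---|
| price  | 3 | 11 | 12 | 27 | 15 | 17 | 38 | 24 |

54

Consider every possible first cut. R[k] is the best of p[i]+R[k−i] over all sellable i≤k.
R[1] = 3
R[2] = max(3+3, 11+0) = 11
R[3] = max(3+11, 11+3, 12+0) = 14
R[4] = max(3+14, 11+11, 12+3, 27+0) = 27
R[5] = max(3+27, 11+14, 12+11, 27+3, 15+0) = 30
R[6] = max(3+30, 11+27, 12+14, 27+11, 15+3, 17+0) = 38
R[7] = max(3+38, 11+30, 12+27, …, 17+3, 38+0) = 41
R[8] = max(3+41, 11+38, 12+30, …, 38+3, 24+0) = 54
One optimal cutting: 4 + 4 → $27 + $27 = $54.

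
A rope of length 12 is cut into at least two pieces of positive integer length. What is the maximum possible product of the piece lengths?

Fill f[k] for k=2..12: at each k try every first piece i and multiply by the better of (k−i) uncut or f[k−i].
f[2] = 1×max(1,0) = 1×1 = 1
f[3] = 1×max(2,1) = 1×2 = 2
f[4] = 2×max(2,1) = 2×2 = 4
f[5] = 2×max(3,2) = 2×3 = 6
f[6] = 3×max(3,2) = 3×3 = 9
f[7] = 2×max(5,6) = 2×6 = 12
f[8] = 2×max(6,9) = 2×9 = 18
f[9] = 3×max(6,9) = 3×9 = 27
f[10] = 2×max(8,18) = 2×18 = 36
f[11] = 2×max(9,27) = 2×27 = 54
f[12] = 3×max(9,27) = 3×27 = 81
One optimal split: 3 + 3 + 3 + 3; product 3×3×3×3 = 81.

81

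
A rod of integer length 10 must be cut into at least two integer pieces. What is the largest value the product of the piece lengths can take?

Let prod[k] be the best product for length k (with at least one cut). For each first piece i, the rest contributes max(k−i, prod[k−i]).
prod[2] = 1·max(1,0) = 1·1 = 1
prod[3] = max(1·2, 2·1) = 2
prod[4] = max(1·3, 2·2, 3·1) = 4
prod[5] = max(1·4, 2·3, 3·2, 4·1) = 6
prod[6] = max(1·6, 2·4, 3·3, 4·2, 5·1) = 9
prod[7] = max(1·9, 2·6, 3·4, 4·3, 5·2, 6·1) = 12
prod[8] = max(1·12, 2·9, 3·6, …, 6·2, 7·1) = 18
prod[9] = max(1·18, 2·12, 3·9, …, 7·2, 8·1) = 27
prod[10] = max(1·27, 2·18, 3·12, …, 8·2, 9·1) = 36
One optimal split: 3 + 3 + 2 + 2; product 3·3·2·2 = 36.

36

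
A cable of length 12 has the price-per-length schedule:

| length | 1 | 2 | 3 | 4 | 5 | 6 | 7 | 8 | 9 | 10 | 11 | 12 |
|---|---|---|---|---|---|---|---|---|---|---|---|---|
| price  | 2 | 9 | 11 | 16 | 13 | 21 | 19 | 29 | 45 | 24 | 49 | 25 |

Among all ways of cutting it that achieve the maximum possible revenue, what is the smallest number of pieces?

2

Build r[k] bottom-up: r[k] = max over allowed piece i of (p[i] + r[k−i]).
r[1] = 2
r[2] = max(2+2, 9+0) = 9
r[3] = max(2+9, 9+2, 11+0) = 11
r[4] = max(2+11, 9+9, 11+2, 16+0) = 18
r[5] = max(2+18, 9+11, 11+9, 16+2, 13+0) = 20
r[6] = max(2+20, 9+18, 11+11, 16+9, 13+2, 21+0) = 27
r[7] = max(2+27, 9+20, 11+18, …, 21+2, 19+0) = 29
r[8] = max(2+29, 9+27, 11+20, …, 19+2, 29+0) = 36
r[9] = max(2+36, 9+29, 11+27, …, 29+2, 45+0) = 45
r[10] = max(2+45, 9+36, 11+29, …, 45+2, 24+0) = 47
r[11] = max(2+47, 9+45, 11+36, …, 24+2, 49+0) = 54
r[12] = max(2+54, 9+47, 11+45, …, 49+2, 25+0) = 56
Maximum revenue is €56.
Now minimize piece count subject to staying optimal: for each k, pieces[k] = 1 + min over i with p[i]+r[k−i]=r[k] of pieces[k−i].
pieces[9] = 1
pieces[10] = 2
pieces[11] = 2
pieces[12] = 2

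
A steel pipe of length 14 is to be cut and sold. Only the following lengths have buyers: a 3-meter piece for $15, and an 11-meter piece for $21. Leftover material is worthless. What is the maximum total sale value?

60

Consider every possible first cut. r[k] is the best of p[i]+r[k−i] over all sellable i≤k.
r[1] = 0
r[2] = 0
r[3] = 15
r[4] = 15
r[5] = 15
r[6] = 30  (first piece 3, then r[3]=15)
r[7] = 30
r[8] = 30
r[9] = 45  (first piece 3, then r[6]=30)
r[10] = 45
r[11] = max(15+30, 21+0) = 45
r[12] = max(15+45, 21+0) = 60
r[13] = max(15+45, 21+0) = 60
r[14] = max(15+45, 21+15) = 60
One optimal cutting: pieces 3 + 3 + 3 + 3 with 2 meters of scrap → $60.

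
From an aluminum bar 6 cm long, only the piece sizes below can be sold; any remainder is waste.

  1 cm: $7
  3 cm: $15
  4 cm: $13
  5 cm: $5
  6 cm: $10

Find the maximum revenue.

Let f[k] be the best obtainable value from length k. For each k, try every first piece i and keep the best of price[i] + f[k−i].
f[1] = 7
f[2] = 14  (first piece 1, then f[1]=7)
f[3] = 21  (first piece 1, then f[2]=14)
f[4] = 28  (first piece 1, then f[3]=21)
f[5] = 35  (first piece 1, then f[4]=28)
f[6] = 42  (first piece 1, then f[5]=35)
One optimal cutting: 1 + 1 + 1 + 1 + 1 + 1 → $42.

42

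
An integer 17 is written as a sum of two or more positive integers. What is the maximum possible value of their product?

486

Fill f[k] for k=2..17: at each k try every first piece i and multiply by the better of (k−i) uncut or f[k−i].
f[2] = 1×max(1,0) = 1×1 = 1
f[3] = 1×max(2,1) = 1×2 = 2
f[4] = 2×max(2,1) = 2×2 = 4
f[5] = 2×max(3,2) = 2×3 = 6
f[6] = 3×max(3,2) = 3×3 = 9
f[7] = 2×max(5,6) = 2×6 = 12
f[8] = 2×max(6,9) = 2×9 = 18
f[9] = 3×max(6,9) = 3×9 = 27
f[10] = 2×max(8,18) = 2×18 = 36
f[11] = 2×max(9,27) = 2×27 = 54
f[12] = 3×max(9,27) = 3×27 = 81
f[13] = 2×max(11,54) = 2×54 = 108
f[14] = 2×max(12,81) = 2×81 = 162
f[15] = 3×max(12,81) = 3×81 = 243
f[16] = 2×max(14,162) = 2×162 = 324
f[17] = 2×max(15,243) = 2×243 = 486
One optimal split: 3 + 3 + 3 + 3 + 3 + 2; product 3×3×3×3×3×2 = 486.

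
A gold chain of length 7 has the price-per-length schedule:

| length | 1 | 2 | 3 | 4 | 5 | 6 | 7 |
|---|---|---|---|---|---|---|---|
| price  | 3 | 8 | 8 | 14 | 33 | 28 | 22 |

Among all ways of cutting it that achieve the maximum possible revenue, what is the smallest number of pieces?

2

Let r[k] be the best obtainable value from length k. For each k, try every first piece i and keep the best of price[i] + r[k−i].
r[1] = 3
r[2] = 8
r[3] = 11  (first piece 1, then r[2]=8)
r[4] = 16  (first piece 2, then r[2]=8)
r[5] = 33
r[6] = 36  (first piece 1, then r[5]=33)
r[7] = 41  (first piece 2, then r[5]=33)
Maximum revenue is $41.
Now minimize piece count subject to staying optimal: for each k, pieces[k] = 1 + min over i with p[i]+r[k−i]=r[k] of pieces[k−i].
pieces[4] = 2
pieces[5] = 1
pieces[6] = 2
pieces[7] = 2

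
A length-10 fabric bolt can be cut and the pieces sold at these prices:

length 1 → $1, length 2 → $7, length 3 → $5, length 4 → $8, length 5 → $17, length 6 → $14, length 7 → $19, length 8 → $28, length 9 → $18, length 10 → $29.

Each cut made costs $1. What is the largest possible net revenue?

34

Build net[k] bottom-up: net[k] = max over allowed piece i of (p[i] + net[k−i]) − 1 per cut.
net[1] = 1
net[2] = 7
net[3] = 7  (first piece 1, then net[2]=7)
net[4] = 13  (first piece 2, then net[2]=7)
net[5] = 17
net[6] = 19  (first piece 2, then net[4]=13)
net[7] = 23  (first piece 2, then net[5]=17)
net[8] = 28
net[9] = 29  (first piece 2, then net[7]=23)
net[10] = 34  (first piece 2, then net[8]=28)
One optimal plan: pieces 8 + 2 (1 cut) → $35 − $1 = $34.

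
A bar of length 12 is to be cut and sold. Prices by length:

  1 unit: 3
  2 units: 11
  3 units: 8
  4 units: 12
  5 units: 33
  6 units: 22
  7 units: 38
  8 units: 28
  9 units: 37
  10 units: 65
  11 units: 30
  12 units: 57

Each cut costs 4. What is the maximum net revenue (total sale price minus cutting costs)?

Build v[k] bottom-up: v[k] = max over allowed piece i of (p[i] + v[k−i]) − 4 per cut.
v[1] = 3
v[2] = max(3+3-4, 11+0) = 11
v[3] = max(3+11-4, 11+3-4, 8+0) = 10
v[4] = max(3+10-4, 11+11-4, 8+3-4, 12+0) = 18
v[5] = max(3+18-4, 11+10-4, 8+11-4, 12+3-4, 33+0) = 33
v[6] = max(3+33-4, 11+18-4, 8+10-4, 12+11-4, 33+3-4, 22+0) = 32
v[7] = max(3+32-4, 11+33-4, 8+18-4, …, 22+3-4, 38+0) = 40
v[8] = max(3+40-4, 11+32-4, 8+33-4, …, 38+3-4, 28+0) = 39
v[9] = max(3+39-4, 11+40-4, 8+32-4, …, 28+3-4, 37+0) = 47
v[10] = max(3+47-4, 11+39-4, 8+40-4, …, 37+3-4, 65+0) = 65
v[11] = max(3+65-4, 11+47-4, 8+39-4, …, 65+3-4, 30+0) = 64
v[12] = max(3+64-4, 11+65-4, 8+47-4, …, 30+3-4, 57+0) = 72
One optimal plan: pieces 10 + 2 (1 cut) → 76 − 4 = 72.

72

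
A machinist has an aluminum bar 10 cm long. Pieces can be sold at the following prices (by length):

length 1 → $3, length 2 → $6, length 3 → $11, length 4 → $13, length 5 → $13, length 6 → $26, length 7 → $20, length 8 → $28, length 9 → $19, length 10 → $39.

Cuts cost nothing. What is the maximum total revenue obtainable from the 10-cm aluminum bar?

40

Build r[k] bottom-up: r[k] = max over allowed piece i of (p[i] + r[k−i]).
r[1] = 3
r[2] = max(3+3, 6+0) = 6
r[3] = max(3+6, 6+3, 11+0) = 11
r[4] = max(3+11, 6+6, 11+3, 13+0) = 14
r[5] = max(3+14, 6+11, 11+6, 13+3, 13+0) = 17
r[6] = max(3+17, 6+14, 11+11, 13+6, 13+3, 26+0) = 26
r[7] = max(3+26, 6+17, 11+14, …, 26+3, 20+0) = 29
r[8] = max(3+29, 6+26, 11+17, …, 20+3, 28+0) = 32
r[9] = max(3+32, 6+29, 11+26, …, 28+3, 19+0) = 37
r[10] = max(3+37, 6+32, 11+29, …, 19+3, 39+0) = 40
One optimal cutting: 6 + 3 + 1 → $26 + $11 + $3 = $40.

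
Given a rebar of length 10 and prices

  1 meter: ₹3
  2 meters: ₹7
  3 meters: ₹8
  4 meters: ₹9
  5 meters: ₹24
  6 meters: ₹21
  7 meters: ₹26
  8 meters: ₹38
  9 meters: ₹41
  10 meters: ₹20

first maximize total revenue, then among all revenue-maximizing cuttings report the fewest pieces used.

2

Build r[k] bottom-up: r[k] = max over allowed piece i of (p[i] + r[k−i]).
r[1] = 3
r[2] = max(3+3, 7+0) = 7
r[3] = max(3+7, 7+3, 8+0) = 10
r[4] = max(3+10, 7+7, 8+3, 9+0) = 14
r[5] = max(3+14, 7+10, 8+7, 9+3, 24+0) = 24
r[6] = max(3+24, 7+14, 8+10, 9+7, 24+3, 21+0) = 27
r[7] = max(3+27, 7+24, 8+14, …, 21+3, 26+0) = 31
r[8] = max(3+31, 7+27, 8+24, …, 26+3, 38+0) = 38
r[9] = max(3+38, 7+31, 8+27, …, 38+3, 41+0) = 41
r[10] = max(3+41, 7+38, 8+31, …, 41+3, 20+0) = 48
Maximum revenue is ₹48.
Now minimize piece count subject to staying optimal: for each k, pieces[k] = 1 + min over i with p[i]+r[k−i]=r[k] of pieces[k−i].
pieces[7] = 2
pieces[8] = 1
pieces[9] = 1
pieces[10] = 2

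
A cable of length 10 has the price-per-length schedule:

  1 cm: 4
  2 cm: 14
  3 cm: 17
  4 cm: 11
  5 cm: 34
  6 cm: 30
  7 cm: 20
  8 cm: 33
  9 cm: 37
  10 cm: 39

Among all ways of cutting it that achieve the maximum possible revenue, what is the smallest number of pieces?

Let r[k] be the best obtainable value from length k. For each k, try every first piece i and keep the best of price[i] + r[k−i].
r[1] = 4
r[2] = max(4+4, 14+0) = 14
r[3] = max(4+14, 14+4, 17+0) = 18
r[4] = max(4+18, 14+14, 17+4, 11+0) = 28
r[5] = max(4+28, 14+18, 17+14, 11+4, 34+0) = 34
r[6] = max(4+34, 14+28, 17+18, 11+14, 34+4, 30+0) = 42
r[7] = max(4+42, 14+34, 17+28, …, 30+4, 20+0) = 48
r[8] = max(4+48, 14+42, 17+34, …, 20+4, 33+0) = 56
r[9] = max(4+56, 14+48, 17+42, …, 33+4, 37+0) = 62
r[10] = max(4+62, 14+56, 17+48, …, 37+4, 39+0) = 70
Maximum revenue is 70.
Now minimize piece count subject to staying optimal: for each k, pieces[k] = 1 + min over i with p[i]+r[k−i]=r[k] of pieces[k−i].
pieces[7] = 2
pieces[8] = 4
pieces[9] = 3
pieces[10] = 5

5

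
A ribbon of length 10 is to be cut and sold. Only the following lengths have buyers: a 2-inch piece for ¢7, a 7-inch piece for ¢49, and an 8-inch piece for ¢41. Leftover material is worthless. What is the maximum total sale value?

56

Build best[k] bottom-up: best[k] = max over allowed piece i of (p[i] + best[k−i]).
best[1] = 0
best[2] = 7
best[3] = 7
best[4] = 14  (first piece 2, then best[2]=7)
best[5] = 14
best[6] = 21  (first piece 2, then best[4]=14)
best[7] = max(7+14, 49+0) = 49
best[8] = max(7+21, 49+0, 41+0) = 49
best[9] = max(7+49, 49+7, 41+0) = 56
best[10] = max(7+49, 49+7, 41+7) = 56
One optimal cutting: pieces 7 + 2 with 1 inch of scrap → ¢56.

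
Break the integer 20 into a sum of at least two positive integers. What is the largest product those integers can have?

1458

Define g[k] = max over 1≤i<k of i · max(k−i, g[k−i]); the inner max lets the remainder stay uncut if that's better.
g[2] = 1·max(1,0) = 1·1 = 1
g[3] = max(1·2, 2·1) = 2
g[4] = max(1·3, 2·2, 3·1) = 4
g[5] = max(1·4, 2·3, 3·2, 4·1) = 6
g[6] = max(1·6, 2·4, 3·3, 4·2, 5·1) = 9
g[7] = max(1·9, 2·6, 3·4, 4·3, 5·2, 6·1) = 12
g[8] = max(1·12, 2·9, 3·6, …, 6·2, 7·1) = 18
g[9] = max(1·18, 2·12, 3·9, …, 7·2, 8·1) = 27
g[10] = max(1·27, 2·18, 3·12, …, 8·2, 9·1) = 36
g[11] = max(1·36, 2·27, 3·18, …, 9·2, 10·1) = 54
g[12] = max(1·54, 2·36, 3·27, …, 10·2, 11·1) = 81
g[13] = max(1·81, 2·54, 3·36, …, 11·2, 12·1) = 108
g[14] = max(1·108, 2·81, 3·54, …, 12·2, 13·1) = 162
g[15] = max(1·162, 2·108, 3·81, …, 13·2, 14·1) = 243
g[16] = max(1·243, 2·162, 3·108, …, 14·2, 15·1) = 324
g[17] = max(1·324, 2·243, 3·162, …, 15·2, 16·1) = 486
g[18] = max(1·486, 2·324, 3·243, …, 16·2, 17·1) = 729
g[19] = max(1·729, 2·486, 3·324, …, 17·2, 18·1) = 972
g[20] = max(1·972, 2·729, 3·486, …, 18·2, 19·1) = 1458
One optimal split: 3 + 3 + 3 + 3 + 3 + 3 + 2; product 3·3·3·3·3·3·2 = 1458.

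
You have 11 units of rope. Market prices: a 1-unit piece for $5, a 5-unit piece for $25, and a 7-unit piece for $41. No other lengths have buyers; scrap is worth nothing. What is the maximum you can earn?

61

Let f[k] be the best obtainable value from length k. For each k, try every first piece i and keep the best of price[i] + f[k−i].
f[1] = 5
f[2] = 10  (first piece 1, then f[1]=5)
f[3] = 15  (first piece 1, then f[2]=10)
f[4] = 20  (first piece 1, then f[3]=15)
f[5] = max(5+20, 25+0) = 25
f[6] = max(5+25, 25+5) = 30
f[7] = max(5+30, 25+10, 41+0) = 41
f[8] = max(5+41, 25+15, 41+5) = 46
f[9] = max(5+46, 25+20, 41+10) = 51
f[10] = max(5+51, 25+25, 41+15) = 56
f[11] = max(5+56, 25+30, 41+20) = 61
One optimal cutting: 7 + 1 + 1 + 1 + 1 → $61.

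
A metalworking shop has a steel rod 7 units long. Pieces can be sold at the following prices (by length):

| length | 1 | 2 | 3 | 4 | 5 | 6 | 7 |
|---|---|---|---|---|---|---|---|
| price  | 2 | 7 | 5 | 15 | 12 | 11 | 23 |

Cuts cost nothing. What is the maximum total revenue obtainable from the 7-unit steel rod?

24

Let R[k] be the best obtainable value from length k. For each k, try every first piece i and keep the best of price[i] + R[k−i].
R[1] = 2
R[2] = max(2+2, 7+0) = 7
R[3] = max(2+7, 7+2, 5+0) = 9
R[4] = max(2+9, 7+7, 5+2, 15+0) = 15
R[5] = max(2+15, 7+9, 5+7, 15+2, 12+0) = 17
R[6] = max(2+17, 7+15, 5+9, 15+7, 12+2, 11+0) = 22
R[7] = max(2+22, 7+17, 5+15, …, 11+2, 23+0) = 24
One optimal cutting: 4 + 2 + 1 → $15 + $7 + $2 = $24.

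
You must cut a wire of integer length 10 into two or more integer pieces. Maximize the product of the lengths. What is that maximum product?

36

Let g[k] be the best product for length k (with at least one cut). For each first piece i, the rest contributes max(k−i, g[k−i]).
g[2] = 1*max(1,0) = 1*1 = 1
g[3] = max(1*2, 2*1) = 2
g[4] = max(1*3, 2*2, 3*1) = 4
g[5] = max(1*4, 2*3, 3*2, 4*1) = 6
g[6] = max(1*6, 2*4, 3*3, 4*2, 5*1) = 9
g[7] = max(1*9, 2*6, 3*4, 4*3, 5*2, 6*1) = 12
g[8] = max(1*12, 2*9, 3*6, …, 6*2, 7*1) = 18
g[9] = max(1*18, 2*12, 3*9, …, 7*2, 8*1) = 27
g[10] = max(1*27, 2*18, 3*12, …, 8*2, 9*1) = 36
One optimal split: 3 + 3 + 2 + 2; product 3*3*2*2 = 36.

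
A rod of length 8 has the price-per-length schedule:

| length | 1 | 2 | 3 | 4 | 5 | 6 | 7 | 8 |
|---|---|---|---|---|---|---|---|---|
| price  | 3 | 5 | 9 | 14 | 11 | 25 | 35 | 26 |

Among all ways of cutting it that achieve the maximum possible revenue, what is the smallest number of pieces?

2

Let r[k] be the best obtainable value from length k. For each k, try every first piece i and keep the best of price[i] + r[k−i].
r[1] = 3
r[2] = max(3+3, 5+0) = 6
r[3] = max(3+6, 5+3, 9+0) = 9
r[4] = max(3+9, 5+6, 9+3, 14+0) = 14
r[5] = max(3+14, 5+9, 9+6, 14+3, 11+0) = 17
r[6] = max(3+17, 5+14, 9+9, 14+6, 11+3, 25+0) = 25
r[7] = max(3+25, 5+17, 9+14, …, 25+3, 35+0) = 35
r[8] = max(3+35, 5+25, 9+17, …, 35+3, 26+0) = 38
Maximum revenue is €38.
Now minimize piece count subject to staying optimal: for each k, pieces[k] = 1 + min over i with p[i]+r[k−i]=r[k] of pieces[k−i].
pieces[5] = 2
pieces[6] = 1
pieces[7] = 1
pieces[8] = 2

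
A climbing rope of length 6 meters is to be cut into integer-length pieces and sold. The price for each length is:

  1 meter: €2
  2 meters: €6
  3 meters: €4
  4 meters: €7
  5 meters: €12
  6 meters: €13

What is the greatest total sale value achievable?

18

Let best[k] be the best obtainable value from length k. For each k, try every first piece i and keep the best of price[i] + best[k−i].
best[1] = 2
best[2] = 6
best[3] = 8  (first piece 1, then best[2]=6)
best[4] = 12  (first piece 2, then best[2]=6)
best[5] = 14  (first piece 1, then best[4]=12)
best[6] = 18  (first piece 2, then best[4]=12)
One optimal cutting: 2 + 2 + 2 → €6 + €6 + €6 = €18.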